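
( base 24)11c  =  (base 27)mi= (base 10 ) 612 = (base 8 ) 1144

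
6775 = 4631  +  2144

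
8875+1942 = 10817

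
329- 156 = 173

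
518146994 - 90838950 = 427308044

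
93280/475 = 18656/95 = 196.38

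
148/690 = 74/345 = 0.21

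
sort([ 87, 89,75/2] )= [ 75/2,87, 89]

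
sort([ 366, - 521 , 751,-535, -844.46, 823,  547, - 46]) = [ - 844.46,  -  535, - 521, - 46, 366,  547, 751, 823]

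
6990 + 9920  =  16910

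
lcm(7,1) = 7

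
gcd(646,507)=1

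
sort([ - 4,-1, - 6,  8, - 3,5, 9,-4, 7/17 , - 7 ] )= [ - 7, - 6, - 4, - 4, - 3, - 1,  7/17, 5,8,9] 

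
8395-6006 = 2389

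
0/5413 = 0 = 0.00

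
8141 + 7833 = 15974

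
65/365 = 13/73 = 0.18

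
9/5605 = 9/5605 = 0.00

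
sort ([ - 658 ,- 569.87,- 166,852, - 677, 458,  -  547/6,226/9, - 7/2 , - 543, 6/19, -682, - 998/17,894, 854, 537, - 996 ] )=[ - 996, -682, - 677, - 658,-569.87,-543, - 166, - 547/6, - 998/17, - 7/2, 6/19, 226/9, 458 , 537, 852,854, 894 ] 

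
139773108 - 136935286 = 2837822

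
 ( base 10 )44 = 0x2c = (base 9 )48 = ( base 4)230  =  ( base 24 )1k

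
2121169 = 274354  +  1846815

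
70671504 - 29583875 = 41087629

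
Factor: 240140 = 2^2*5^1*12007^1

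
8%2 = 0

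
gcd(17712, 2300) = 4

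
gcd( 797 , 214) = 1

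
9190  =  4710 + 4480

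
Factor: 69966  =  2^1*3^2*13^2*23^1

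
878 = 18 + 860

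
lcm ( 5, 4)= 20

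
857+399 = 1256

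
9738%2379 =222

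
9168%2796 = 780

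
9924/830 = 11  +  397/415 = 11.96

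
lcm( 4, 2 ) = 4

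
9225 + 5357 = 14582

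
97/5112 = 97/5112 =0.02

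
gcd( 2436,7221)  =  87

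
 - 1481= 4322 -5803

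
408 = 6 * 68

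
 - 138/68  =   -69/34  =  - 2.03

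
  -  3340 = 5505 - 8845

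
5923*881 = 5218163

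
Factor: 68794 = 2^1 * 11^1 * 53^1*59^1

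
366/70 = 183/35 = 5.23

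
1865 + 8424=10289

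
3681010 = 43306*85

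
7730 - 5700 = 2030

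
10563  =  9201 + 1362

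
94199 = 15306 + 78893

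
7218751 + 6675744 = 13894495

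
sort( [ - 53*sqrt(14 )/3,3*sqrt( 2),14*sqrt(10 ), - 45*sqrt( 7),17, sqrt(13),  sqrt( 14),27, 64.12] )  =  [ - 45* sqrt( 7 ),-53*sqrt( 14) /3  ,  sqrt( 13 ) , sqrt(14),3*sqrt ( 2 ), 17, 27,14*sqrt(10 ), 64.12]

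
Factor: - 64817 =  - 64817^1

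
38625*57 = 2201625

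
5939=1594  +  4345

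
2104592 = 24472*86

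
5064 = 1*5064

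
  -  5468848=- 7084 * 772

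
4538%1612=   1314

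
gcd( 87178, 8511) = 1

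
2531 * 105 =265755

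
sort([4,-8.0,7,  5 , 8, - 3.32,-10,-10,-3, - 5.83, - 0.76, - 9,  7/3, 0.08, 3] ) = [-10, - 10, -9, - 8.0,-5.83, - 3.32, - 3 , - 0.76,  0.08,7/3, 3 , 4,  5,  7,  8] 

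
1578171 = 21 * 75151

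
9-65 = -56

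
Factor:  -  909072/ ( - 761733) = 2^4*7^(-1 )*59^1*113^ ( - 1) = 944/791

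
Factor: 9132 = 2^2*3^1*761^1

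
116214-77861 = 38353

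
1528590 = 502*3045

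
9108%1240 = 428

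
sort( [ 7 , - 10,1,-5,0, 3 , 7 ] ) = [ - 10, - 5,0,1,3,7,7]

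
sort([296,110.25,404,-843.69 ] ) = [  -  843.69, 110.25, 296, 404] 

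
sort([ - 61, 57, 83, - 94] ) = [  -  94, - 61 , 57, 83]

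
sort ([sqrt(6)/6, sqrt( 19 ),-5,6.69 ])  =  [ - 5, sqrt(6) /6, sqrt( 19 ), 6.69]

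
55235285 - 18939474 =36295811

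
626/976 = 313/488 = 0.64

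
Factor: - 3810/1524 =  - 2^( - 1)*5^1=- 5/2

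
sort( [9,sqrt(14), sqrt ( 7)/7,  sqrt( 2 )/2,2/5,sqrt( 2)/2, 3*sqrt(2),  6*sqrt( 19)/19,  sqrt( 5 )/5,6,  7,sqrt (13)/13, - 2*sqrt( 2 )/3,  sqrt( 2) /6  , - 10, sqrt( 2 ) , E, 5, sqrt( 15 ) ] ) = [ - 10, - 2*sqrt( 2)/3, sqrt( 2 )/6,sqrt( 13 ) /13,  sqrt(7)/7, 2/5, sqrt( 5)/5,sqrt( 2) /2, sqrt( 2 )/2,  6*sqrt( 19 ) /19,  sqrt(2), E,  sqrt( 14), sqrt(15), 3*sqrt( 2 )  ,  5, 6,7,  9] 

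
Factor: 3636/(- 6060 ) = -3^1*5^ ( - 1 ) = - 3/5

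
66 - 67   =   - 1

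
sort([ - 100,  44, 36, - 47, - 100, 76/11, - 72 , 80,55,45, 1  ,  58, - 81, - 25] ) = [- 100,-100, - 81 ,- 72, - 47, - 25, 1, 76/11,36, 44,45, 55,58,80] 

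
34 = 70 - 36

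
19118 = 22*869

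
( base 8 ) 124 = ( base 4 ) 1110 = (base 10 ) 84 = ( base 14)60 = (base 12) 70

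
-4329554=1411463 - 5741017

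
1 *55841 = 55841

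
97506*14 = 1365084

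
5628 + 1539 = 7167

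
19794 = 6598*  3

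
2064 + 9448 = 11512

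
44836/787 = 56 + 764/787 = 56.97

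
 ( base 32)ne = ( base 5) 11000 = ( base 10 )750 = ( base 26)12m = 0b1011101110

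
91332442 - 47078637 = 44253805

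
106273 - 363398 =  - 257125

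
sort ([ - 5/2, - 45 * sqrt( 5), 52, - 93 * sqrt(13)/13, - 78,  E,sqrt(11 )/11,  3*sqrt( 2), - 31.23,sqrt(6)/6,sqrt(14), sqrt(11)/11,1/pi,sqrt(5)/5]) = [ - 45*sqrt(5),- 78,  -  31.23, -93*  sqrt(13) /13, - 5/2,sqrt ( 11)/11, sqrt(11) /11,1/pi,sqrt(6) /6, sqrt(5)/5,  E,sqrt(14),3*sqrt(2),52 ] 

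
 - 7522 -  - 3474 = -4048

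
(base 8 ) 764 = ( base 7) 1313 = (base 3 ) 200112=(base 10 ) 500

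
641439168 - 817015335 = -175576167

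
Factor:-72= - 2^3 * 3^2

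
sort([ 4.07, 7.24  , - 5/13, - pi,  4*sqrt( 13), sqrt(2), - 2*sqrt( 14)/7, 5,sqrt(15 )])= [  -  pi, - 2*sqrt( 14)/7, - 5/13, sqrt( 2), sqrt( 15), 4.07, 5,7.24,4 * sqrt ( 13 )]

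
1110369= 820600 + 289769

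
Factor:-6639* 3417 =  - 3^2*17^1*67^1* 2213^1=-22685463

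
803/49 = 803/49 = 16.39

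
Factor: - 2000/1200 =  - 5/3 = - 3^ ( - 1 )*5^1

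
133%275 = 133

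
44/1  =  44 = 44.00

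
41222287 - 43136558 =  - 1914271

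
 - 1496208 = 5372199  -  6868407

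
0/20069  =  0 = 0.00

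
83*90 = 7470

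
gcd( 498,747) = 249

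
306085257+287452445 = 593537702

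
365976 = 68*5382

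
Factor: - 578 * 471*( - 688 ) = 2^5*3^1*17^2*43^1*157^1 = 187299744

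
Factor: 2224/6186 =1112/3093 = 2^3* 3^( - 1 ) * 139^1 * 1031^( - 1)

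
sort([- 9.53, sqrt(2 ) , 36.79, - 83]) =[ - 83, - 9.53, sqrt( 2 ),36.79]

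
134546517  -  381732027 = -247185510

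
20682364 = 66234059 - 45551695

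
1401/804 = 1 + 199/268=   1.74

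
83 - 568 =-485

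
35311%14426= 6459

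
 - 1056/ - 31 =1056/31  =  34.06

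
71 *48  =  3408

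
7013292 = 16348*429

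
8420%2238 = 1706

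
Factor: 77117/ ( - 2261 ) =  - 7^( - 1)*17^(-1)*19^( - 1 ) *67^1*1151^1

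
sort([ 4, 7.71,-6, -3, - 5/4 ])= [ - 6, - 3,  -  5/4, 4, 7.71]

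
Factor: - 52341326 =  - 2^1*2237^1 *11699^1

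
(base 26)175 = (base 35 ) ON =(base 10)863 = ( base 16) 35f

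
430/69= 430/69=6.23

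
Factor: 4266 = 2^1*3^3*79^1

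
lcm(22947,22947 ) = 22947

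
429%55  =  44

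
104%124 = 104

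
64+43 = 107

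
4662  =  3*1554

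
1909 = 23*83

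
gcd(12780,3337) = 71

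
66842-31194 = 35648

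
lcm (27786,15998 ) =527934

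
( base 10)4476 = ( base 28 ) 5JO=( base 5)120401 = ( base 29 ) 59a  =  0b1000101111100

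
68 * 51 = 3468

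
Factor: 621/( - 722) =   -  2^( - 1) * 3^3*19^( - 2 )*23^1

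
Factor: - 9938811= - 3^1*739^1*4483^1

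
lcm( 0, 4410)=0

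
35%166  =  35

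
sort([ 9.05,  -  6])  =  [ - 6,9.05]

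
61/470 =61/470 = 0.13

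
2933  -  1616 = 1317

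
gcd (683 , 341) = 1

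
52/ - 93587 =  - 1+ 7195/7199 = -0.00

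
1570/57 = 1570/57 = 27.54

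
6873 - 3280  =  3593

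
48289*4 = 193156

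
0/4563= 0 = 0.00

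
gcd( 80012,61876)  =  4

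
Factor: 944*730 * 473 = 2^5*5^1 * 11^1*43^1 * 59^1*73^1 = 325953760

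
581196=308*1887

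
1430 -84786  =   - 83356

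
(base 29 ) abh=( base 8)21052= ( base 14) 328a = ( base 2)10001000101010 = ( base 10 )8746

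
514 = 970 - 456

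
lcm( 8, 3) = 24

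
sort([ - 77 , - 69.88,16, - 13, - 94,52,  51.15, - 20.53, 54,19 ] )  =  [ - 94, - 77, - 69.88, - 20.53, - 13,16, 19,51.15 , 52,54]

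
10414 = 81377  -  70963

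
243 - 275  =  -32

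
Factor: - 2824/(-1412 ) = 2 = 2^1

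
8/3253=8/3253 = 0.00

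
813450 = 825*986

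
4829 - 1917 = 2912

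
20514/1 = 20514 = 20514.00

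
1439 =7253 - 5814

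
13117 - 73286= - 60169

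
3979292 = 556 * 7157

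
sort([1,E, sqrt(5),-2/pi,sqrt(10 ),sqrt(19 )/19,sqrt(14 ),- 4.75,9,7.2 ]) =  [ - 4.75,-2/pi , sqrt(19)/19,1 , sqrt(5 ),E,sqrt(10 ),sqrt(14), 7.2, 9]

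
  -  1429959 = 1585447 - 3015406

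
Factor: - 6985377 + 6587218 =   -  398159 = - 193^1 * 2063^1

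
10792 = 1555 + 9237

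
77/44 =7/4 = 1.75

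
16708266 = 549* 30434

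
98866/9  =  10985 + 1/9  =  10985.11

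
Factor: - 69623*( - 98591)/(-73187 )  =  -19^1 * 163^( - 1)*  449^( -1 )*5189^1*69623^1 = - 6864201193/73187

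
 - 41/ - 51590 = 41/51590   =  0.00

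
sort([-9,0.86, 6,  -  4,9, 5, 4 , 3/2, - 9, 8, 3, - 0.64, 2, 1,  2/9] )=[ - 9,-9, - 4, - 0.64,  2/9,0.86, 1,3/2,2, 3 , 4, 5,6, 8, 9 ] 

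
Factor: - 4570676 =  - 2^2*11^1*73^1*1423^1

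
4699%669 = 16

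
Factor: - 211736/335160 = - 3^(  -  2)*5^( - 1 )*7^(-1 )*199^1 = -199/315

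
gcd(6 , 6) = 6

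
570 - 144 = 426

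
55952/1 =55952= 55952.00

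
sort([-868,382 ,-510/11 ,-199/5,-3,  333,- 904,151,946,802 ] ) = [ - 904, - 868, - 510/11, - 199/5, - 3,151,333, 382,802,946] 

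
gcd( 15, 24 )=3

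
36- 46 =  - 10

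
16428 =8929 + 7499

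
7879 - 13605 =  - 5726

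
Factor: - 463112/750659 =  - 488/791 = - 2^3*7^(  -  1)*61^1*113^( - 1) 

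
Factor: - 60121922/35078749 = -2^1*7^2*23^(- 1)*233^1*2633^1*1525163^(- 1) 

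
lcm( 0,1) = 0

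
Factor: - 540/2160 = -2^ ( -2 ) = - 1/4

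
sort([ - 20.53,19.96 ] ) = [ - 20.53, 19.96]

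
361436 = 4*90359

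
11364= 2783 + 8581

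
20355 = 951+19404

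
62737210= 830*75587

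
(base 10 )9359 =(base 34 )839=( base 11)7039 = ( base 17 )1f69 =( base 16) 248f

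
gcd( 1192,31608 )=8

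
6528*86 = 561408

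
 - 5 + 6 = 1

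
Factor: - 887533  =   - 887533^1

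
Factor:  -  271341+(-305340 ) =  - 3^1 * 7^2*3923^1= - 576681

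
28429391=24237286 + 4192105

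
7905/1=7905  =  7905.00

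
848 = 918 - 70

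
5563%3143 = 2420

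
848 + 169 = 1017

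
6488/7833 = 6488/7833 =0.83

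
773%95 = 13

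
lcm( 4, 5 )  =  20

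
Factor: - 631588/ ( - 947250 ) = 315794/473625 = 2^1* 3^( - 2) *5^( - 3 )*421^ ( - 1 ) * 157897^1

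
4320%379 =151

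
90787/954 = 90787/954 =95.16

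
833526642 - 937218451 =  - 103691809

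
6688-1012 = 5676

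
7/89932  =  7/89932 = 0.00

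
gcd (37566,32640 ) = 6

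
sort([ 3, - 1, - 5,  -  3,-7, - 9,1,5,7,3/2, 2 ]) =[ - 9 , - 7,-5, - 3, - 1, 1,3/2,2,3, 5,7]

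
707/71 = 9+68/71= 9.96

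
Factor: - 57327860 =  - 2^2 * 5^1*229^1 * 12517^1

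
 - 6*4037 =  - 24222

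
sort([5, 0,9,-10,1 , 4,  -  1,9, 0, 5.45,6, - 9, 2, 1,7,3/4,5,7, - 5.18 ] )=[ - 10,  -  9,  -  5.18,-1,0, 0,  3/4, 1 , 1,  2,4,5,5,5.45,6,7,7, 9,9 ]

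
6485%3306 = 3179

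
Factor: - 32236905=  - 3^1*5^1 *2149127^1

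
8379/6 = 1396  +  1/2  =  1396.50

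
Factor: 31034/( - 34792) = - 15517/17396 = - 2^( - 2 )*59^1*263^1*4349^( - 1)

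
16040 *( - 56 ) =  - 898240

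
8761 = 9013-252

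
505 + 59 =564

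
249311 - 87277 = 162034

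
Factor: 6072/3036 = 2^1=2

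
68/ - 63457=-1 + 63389/63457 = -  0.00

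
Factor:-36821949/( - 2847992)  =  2^( - 3 )*3^1 * 7^ (  -  1) *17^1*71^1*10169^1 * 50857^( - 1 ) 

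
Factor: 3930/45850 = 3^1*5^(  -  1 )*7^( - 1 )= 3/35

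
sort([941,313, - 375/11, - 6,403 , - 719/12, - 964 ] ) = [  -  964,-719/12, - 375/11 , - 6,313,403, 941 ]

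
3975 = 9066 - 5091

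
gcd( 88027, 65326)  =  1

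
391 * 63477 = 24819507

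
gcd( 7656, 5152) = 8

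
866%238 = 152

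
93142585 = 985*94561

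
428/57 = 428/57  =  7.51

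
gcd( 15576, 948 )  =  12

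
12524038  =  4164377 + 8359661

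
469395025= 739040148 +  - 269645123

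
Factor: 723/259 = 3^1*7^( - 1 ) * 37^( - 1 )*241^1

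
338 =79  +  259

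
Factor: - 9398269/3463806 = -2^( -1) * 3^(  -  1 )*47^( - 1 )*71^( - 1 )*173^ (  -  1)*9398269^1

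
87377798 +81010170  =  168387968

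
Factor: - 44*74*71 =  - 231176 = - 2^3*11^1*37^1*71^1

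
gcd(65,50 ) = 5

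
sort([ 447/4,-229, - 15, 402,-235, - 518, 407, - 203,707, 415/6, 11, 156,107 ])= [ - 518,  -  235 , - 229 , - 203, - 15,  11, 415/6,107,447/4,156, 402,  407  ,  707 ] 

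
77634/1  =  77634 =77634.00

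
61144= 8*7643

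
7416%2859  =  1698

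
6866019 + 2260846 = 9126865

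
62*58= 3596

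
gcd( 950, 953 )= 1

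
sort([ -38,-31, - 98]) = [ -98, - 38, - 31]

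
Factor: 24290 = 2^1*5^1*7^1*347^1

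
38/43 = 38/43 = 0.88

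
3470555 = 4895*709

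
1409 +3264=4673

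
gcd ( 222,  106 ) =2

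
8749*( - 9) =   -  78741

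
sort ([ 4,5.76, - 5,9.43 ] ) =[  -  5, 4, 5.76, 9.43 ]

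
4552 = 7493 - 2941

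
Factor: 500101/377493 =3^(-1 )*7^1*29^( - 1)*4339^ ( - 1)*71443^1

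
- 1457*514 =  - 748898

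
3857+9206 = 13063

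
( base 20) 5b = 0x6f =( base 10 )111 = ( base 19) 5G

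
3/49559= 3/49559 = 0.00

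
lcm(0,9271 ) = 0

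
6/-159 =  -2/53 = - 0.04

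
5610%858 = 462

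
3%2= 1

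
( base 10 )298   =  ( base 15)14D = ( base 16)12A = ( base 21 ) e4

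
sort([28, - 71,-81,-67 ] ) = [-81, - 71, - 67,  28 ] 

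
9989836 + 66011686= 76001522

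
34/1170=17/585 = 0.03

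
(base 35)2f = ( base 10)85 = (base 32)2l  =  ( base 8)125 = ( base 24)3d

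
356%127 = 102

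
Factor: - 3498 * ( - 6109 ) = 21369282 = 2^1*3^1*11^1*41^1* 53^1 *149^1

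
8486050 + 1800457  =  10286507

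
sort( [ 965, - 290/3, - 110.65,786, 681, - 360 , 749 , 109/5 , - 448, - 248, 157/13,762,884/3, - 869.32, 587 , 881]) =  [ -869.32, - 448,-360,-248, - 110.65, - 290/3,157/13,109/5,884/3, 587, 681,749, 762,786,881, 965 ]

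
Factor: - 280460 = -2^2 * 5^1 * 37^1*379^1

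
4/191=4/191 = 0.02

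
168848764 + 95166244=264015008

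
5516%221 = 212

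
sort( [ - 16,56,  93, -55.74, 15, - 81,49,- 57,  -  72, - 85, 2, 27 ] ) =[ - 85 , - 81, - 72,-57, - 55.74, - 16, 2 , 15 , 27,49,56,93]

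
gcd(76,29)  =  1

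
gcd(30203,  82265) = 1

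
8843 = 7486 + 1357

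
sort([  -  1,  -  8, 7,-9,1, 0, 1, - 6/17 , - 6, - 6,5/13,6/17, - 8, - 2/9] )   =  [ - 9, - 8,-8, - 6,-6, - 1,  -  6/17, - 2/9,0, 6/17, 5/13, 1 , 1,7] 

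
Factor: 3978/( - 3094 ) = -3^2 * 7^(-1) =- 9/7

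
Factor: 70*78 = 2^2*3^1*5^1 * 7^1* 13^1 = 5460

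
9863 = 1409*7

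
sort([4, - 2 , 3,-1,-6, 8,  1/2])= [-6,-2, - 1,1/2, 3, 4, 8] 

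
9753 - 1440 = 8313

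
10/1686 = 5/843=0.01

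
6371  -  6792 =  - 421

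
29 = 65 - 36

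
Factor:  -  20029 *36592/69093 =-732901168/69093 =- 2^4 * 3^ ( - 4)*853^( - 1)* 2287^1*20029^1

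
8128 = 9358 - 1230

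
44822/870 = 51 + 226/435 =51.52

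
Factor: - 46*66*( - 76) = 2^4*3^1*11^1*19^1*23^1=   230736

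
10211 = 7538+2673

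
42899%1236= 875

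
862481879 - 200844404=661637475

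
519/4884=173/1628 = 0.11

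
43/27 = 43/27 =1.59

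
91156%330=76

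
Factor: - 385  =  - 5^1*7^1*11^1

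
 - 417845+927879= 510034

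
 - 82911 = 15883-98794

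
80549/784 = 11507/112 =102.74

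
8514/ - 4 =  - 2129 + 1/2 = -  2128.50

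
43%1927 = 43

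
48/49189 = 48/49189 = 0.00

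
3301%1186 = 929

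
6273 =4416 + 1857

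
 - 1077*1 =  - 1077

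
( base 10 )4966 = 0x1366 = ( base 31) 556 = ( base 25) 7NG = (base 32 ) 4R6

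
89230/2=44615 = 44615.00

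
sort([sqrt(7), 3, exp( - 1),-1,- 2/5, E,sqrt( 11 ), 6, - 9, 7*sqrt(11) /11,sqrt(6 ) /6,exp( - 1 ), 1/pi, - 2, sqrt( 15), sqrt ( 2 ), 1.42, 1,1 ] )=[  -  9, - 2, - 1, - 2/5, 1/pi,exp( - 1),  exp( - 1),  sqrt( 6 )/6, 1,1 , sqrt( 2), 1.42, 7*sqrt(11 ) /11,sqrt(7), E,3,sqrt( 11),sqrt( 15 ), 6 ]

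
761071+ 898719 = 1659790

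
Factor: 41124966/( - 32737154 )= - 20562483/16368577 = - 3^1*23^1*233^1*1279^1*1489^ ( - 1)*10993^( - 1 )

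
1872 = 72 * 26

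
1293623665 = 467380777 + 826242888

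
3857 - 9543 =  - 5686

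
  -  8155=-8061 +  - 94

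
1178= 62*19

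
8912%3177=2558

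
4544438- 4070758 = 473680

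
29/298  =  29/298 = 0.10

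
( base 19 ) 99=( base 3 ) 20200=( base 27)6i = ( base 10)180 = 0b10110100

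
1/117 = 1/117 = 0.01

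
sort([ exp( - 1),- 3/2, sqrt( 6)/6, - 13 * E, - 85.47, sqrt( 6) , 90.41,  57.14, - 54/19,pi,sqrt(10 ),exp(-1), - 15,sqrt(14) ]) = [ - 85.47, - 13*E, - 15, - 54/19,-3/2 , exp(-1), exp(-1 ),sqrt( 6 )/6,sqrt( 6), pi,sqrt( 10 ),sqrt (14),  57.14, 90.41 ]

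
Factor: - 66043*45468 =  - 3002843124= - 2^2*3^3*211^1*313^1*421^1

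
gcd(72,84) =12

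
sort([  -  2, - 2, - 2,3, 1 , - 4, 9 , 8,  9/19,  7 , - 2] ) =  [ - 4, - 2, - 2, - 2, - 2,9/19,1,3 , 7,8,9 ] 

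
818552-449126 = 369426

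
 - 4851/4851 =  -1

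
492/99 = 164/33 = 4.97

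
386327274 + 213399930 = 599727204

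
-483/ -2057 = 483/2057 = 0.23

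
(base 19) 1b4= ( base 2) 1000111110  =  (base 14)2d0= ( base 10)574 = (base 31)ig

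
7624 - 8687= - 1063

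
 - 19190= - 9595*2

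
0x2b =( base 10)43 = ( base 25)1I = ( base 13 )34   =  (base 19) 25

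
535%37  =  17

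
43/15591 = 43/15591 = 0.00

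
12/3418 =6/1709 = 0.00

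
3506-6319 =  - 2813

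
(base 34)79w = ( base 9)12506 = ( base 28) al2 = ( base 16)20EE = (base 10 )8430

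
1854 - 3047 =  - 1193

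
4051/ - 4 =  - 4051/4 = - 1012.75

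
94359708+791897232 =886256940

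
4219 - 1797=2422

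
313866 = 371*846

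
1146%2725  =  1146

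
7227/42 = 2409/14 = 172.07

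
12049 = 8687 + 3362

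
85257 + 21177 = 106434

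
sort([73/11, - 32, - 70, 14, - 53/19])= [ - 70, - 32, -53/19, 73/11 , 14 ] 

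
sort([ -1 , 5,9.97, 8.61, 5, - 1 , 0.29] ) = [  -  1, - 1, 0.29 , 5,  5,  8.61,  9.97 ] 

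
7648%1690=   888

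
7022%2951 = 1120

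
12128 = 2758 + 9370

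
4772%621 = 425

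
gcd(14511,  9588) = 3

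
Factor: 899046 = 2^1 * 3^3*16649^1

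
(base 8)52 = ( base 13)33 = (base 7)60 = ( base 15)2C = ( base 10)42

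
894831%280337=53820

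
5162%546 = 248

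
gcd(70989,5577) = 3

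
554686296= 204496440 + 350189856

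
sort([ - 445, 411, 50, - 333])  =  [ - 445, - 333, 50 , 411]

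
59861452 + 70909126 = 130770578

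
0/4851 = 0 = 0.00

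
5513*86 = 474118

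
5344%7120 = 5344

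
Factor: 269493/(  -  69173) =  -861/221=- 3^1*7^1 *13^ ( - 1 ) * 17^( - 1) * 41^1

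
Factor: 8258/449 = 2^1*449^ ( - 1 )*4129^1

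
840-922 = -82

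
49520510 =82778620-33258110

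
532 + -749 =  - 217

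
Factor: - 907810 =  - 2^1*5^1*23^1*  3947^1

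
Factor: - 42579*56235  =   - 3^4*5^1 * 19^1*23^1*83^1*163^1=   - 2394430065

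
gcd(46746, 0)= 46746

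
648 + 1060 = 1708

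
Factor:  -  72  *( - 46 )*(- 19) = -2^4*3^2*19^1*23^1  =  -  62928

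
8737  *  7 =61159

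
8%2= 0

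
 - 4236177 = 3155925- 7392102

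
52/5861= 52/5861=0.01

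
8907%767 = 470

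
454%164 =126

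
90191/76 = 90191/76=1186.72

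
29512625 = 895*32975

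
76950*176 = 13543200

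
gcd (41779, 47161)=1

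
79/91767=79/91767=0.00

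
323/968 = 323/968 = 0.33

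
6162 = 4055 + 2107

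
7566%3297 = 972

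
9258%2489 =1791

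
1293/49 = 1293/49 = 26.39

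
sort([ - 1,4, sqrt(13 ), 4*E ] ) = [ - 1,sqrt( 13 ),4, 4*E ] 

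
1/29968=1/29968 = 0.00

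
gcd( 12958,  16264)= 38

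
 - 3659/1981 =-3659/1981= - 1.85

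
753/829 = 753/829 = 0.91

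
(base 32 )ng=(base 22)1c4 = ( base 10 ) 752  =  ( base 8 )1360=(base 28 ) qo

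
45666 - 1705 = 43961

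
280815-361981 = - 81166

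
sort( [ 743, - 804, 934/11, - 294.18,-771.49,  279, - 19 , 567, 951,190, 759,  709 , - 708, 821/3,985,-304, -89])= [ - 804, - 771.49, - 708, - 304, -294.18, - 89, - 19, 934/11,190, 821/3,279 , 567,709,743,759,951,985 ]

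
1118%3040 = 1118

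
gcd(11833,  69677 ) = 1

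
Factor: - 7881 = - 3^1  *37^1*71^1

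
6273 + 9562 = 15835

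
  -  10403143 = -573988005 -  - 563584862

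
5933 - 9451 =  - 3518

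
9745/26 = 374 + 21/26  =  374.81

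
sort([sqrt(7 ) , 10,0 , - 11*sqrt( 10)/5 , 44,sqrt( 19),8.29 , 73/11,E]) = [-11*sqrt( 10) /5 , 0, sqrt( 7 ),E,  sqrt(19 ), 73/11, 8.29, 10, 44 ]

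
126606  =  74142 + 52464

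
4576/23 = 4576/23 =198.96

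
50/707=50/707 = 0.07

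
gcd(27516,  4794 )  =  6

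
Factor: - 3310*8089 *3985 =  - 106696741150=-2^1*5^2*331^1*797^1 * 8089^1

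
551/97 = 5 + 66/97=5.68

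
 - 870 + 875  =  5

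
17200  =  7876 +9324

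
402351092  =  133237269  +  269113823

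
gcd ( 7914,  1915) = 1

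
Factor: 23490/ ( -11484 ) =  - 45/22 = -2^ ( - 1)*3^2 * 5^1*11^( - 1)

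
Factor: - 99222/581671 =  - 2^1 * 3^1*23^1*809^ ( - 1)  =  -138/809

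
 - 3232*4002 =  - 12934464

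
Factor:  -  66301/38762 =- 2^(-1)*19381^(-1)*66301^1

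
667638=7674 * 87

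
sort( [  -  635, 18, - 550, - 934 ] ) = [ - 934, - 635, - 550,18 ] 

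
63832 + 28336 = 92168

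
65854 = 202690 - 136836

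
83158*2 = 166316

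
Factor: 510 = 2^1*3^1*5^1*17^1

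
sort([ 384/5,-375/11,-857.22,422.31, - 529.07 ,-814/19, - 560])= [ - 857.22,-560 ,  -  529.07, - 814/19,-375/11,  384/5, 422.31 ]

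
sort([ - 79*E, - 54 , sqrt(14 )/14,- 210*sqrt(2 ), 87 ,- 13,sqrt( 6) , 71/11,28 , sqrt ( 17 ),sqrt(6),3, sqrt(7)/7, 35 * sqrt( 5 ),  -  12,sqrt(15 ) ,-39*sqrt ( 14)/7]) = [ - 210*  sqrt( 2 ),  -  79*E,-54,- 39 * sqrt(14) /7, - 13,- 12, sqrt(14)/14, sqrt( 7 ) /7, sqrt(6 ), sqrt(6),3,sqrt( 15),sqrt ( 17) , 71/11, 28 , 35*sqrt( 5 ),87] 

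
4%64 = 4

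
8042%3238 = 1566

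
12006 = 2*6003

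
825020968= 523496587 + 301524381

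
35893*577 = 20710261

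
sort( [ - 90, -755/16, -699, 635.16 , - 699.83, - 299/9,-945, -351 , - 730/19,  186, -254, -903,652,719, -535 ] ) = [-945 , -903, - 699.83, -699,-535, - 351, -254,- 90 ,-755/16, - 730/19, - 299/9,186, 635.16, 652, 719]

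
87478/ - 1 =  - 87478 + 0/1 = - 87478.00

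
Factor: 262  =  2^1*131^1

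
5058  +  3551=8609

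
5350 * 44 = 235400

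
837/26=837/26  =  32.19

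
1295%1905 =1295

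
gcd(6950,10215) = 5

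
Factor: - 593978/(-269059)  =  2^1*11^1 * 17^( - 2)*29^1 = 638/289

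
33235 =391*85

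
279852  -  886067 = -606215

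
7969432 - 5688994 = 2280438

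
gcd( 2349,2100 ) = 3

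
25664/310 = 82 +122/155 = 82.79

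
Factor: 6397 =6397^1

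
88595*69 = 6113055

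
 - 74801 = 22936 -97737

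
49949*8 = 399592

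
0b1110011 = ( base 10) 115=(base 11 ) a5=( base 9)137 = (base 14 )83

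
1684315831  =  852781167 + 831534664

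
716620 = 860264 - 143644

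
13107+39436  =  52543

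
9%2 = 1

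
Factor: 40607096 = 2^3*431^1*11777^1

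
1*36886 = 36886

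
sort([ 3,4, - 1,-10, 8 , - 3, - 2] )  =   [-10, - 3, - 2, - 1, 3, 4 , 8]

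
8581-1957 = 6624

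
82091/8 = 82091/8 = 10261.38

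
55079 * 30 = 1652370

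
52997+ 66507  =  119504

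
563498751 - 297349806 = 266148945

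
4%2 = 0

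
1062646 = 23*46202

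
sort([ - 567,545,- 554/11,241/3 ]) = [-567,-554/11,241/3, 545]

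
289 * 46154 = 13338506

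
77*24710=1902670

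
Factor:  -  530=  - 2^1 * 5^1*53^1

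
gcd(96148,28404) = 4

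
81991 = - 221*( -371) 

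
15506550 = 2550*6081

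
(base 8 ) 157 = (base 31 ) 3I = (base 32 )3F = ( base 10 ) 111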